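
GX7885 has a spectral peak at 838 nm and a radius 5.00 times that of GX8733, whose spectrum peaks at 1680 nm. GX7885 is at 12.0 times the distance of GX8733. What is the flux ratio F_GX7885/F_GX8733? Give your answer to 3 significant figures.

Wien's law: T_GX7885/T_GX8733 = λ_GX8733/λ_GX7885 = 1680/838 = 2.005.
L_GX7885/L_GX8733 = (R_GX7885/R_GX8733)²(T_GX7885/T_GX8733)⁴ = (5.00)²(2.005)⁴ = 403.8.
F_GX7885/F_GX8733 = (L_GX7885/L_GX8733)/(d_GX7885/d_GX8733)² = 403.8/(12.0)² = 2.804.

2.80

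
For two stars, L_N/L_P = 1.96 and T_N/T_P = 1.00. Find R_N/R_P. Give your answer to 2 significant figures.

1.4

L ∝ R²T⁴ gives R ∝ √L / T², so
R_N/R_P = √(1.96) / (1.00)² = 1.400 / 1.000 = 1.400.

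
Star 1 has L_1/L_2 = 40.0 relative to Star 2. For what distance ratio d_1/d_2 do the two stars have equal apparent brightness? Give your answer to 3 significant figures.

Equal flux requires L_1/d_1² = L_2/d_2², so d_1/d_2 = √(L_1/L_2)
= √(40.0) = 6.325.

6.32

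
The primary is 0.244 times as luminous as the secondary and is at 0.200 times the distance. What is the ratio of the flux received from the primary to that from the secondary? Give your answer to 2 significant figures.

6.1

F = L/(4πd²), so F_p/F_s = (L_p/L_s) / (d_p/d_s)²
= 0.244 / (0.200)² = 0.244 / 0.04000 = 6.100.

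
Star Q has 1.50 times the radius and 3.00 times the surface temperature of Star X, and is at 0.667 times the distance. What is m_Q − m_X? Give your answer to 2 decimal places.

L_Q/L_X = (1.50)²(3.00)⁴ = 182.2.
F_Q/F_X = (L_Q/L_X)/(d_Q/d_X)² = 182.2/0.4449 = 409.7.
m_Q − m_X = −2.5 log₁₀(409.7) = -6.53.

-6.53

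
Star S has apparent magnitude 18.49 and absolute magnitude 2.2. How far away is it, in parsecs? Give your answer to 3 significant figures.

1.81×10^4 pc

m − M = 5 log₁₀(d/10 pc)
18.49 − (2.2) = 16.29 = 5 log₁₀(d/10)
d = 10 × 10^(16.29/5) = 10 × 10^3.258 = 1.811×10^4 pc.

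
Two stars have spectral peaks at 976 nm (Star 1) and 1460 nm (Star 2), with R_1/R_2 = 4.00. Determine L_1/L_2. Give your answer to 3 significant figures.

Wien's law gives T ∝ 1/λ_max, so T_1/T_2 = λ_2/λ_1 = 1460/976 = 1.496.
Then L ∝ R²T⁴ gives L_1/L_2 = (4.00)² × (1.496)⁴ = 16.00 × 5.007 = 80.12.

80.1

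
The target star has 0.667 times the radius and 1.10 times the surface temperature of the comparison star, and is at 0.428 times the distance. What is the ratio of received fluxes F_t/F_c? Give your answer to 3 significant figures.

3.56

L_t/L_c = (R_t/R_c)²(T_t/T_c)⁴ = (0.667)² × (1.10)⁴ = 0.6514.
F_t/F_c = (L_t/L_c)/(d_t/d_c)² = 0.6514 / (0.428)² = 3.556.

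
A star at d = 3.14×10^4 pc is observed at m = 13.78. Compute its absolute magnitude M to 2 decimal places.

-3.70

M = m − 5 log₁₀(d/10 pc) = 13.78 − 5 log₁₀(3.14×10^4/10)
  = 13.78 − 5 × 3.497 = 13.78 − 17.48 = -3.70.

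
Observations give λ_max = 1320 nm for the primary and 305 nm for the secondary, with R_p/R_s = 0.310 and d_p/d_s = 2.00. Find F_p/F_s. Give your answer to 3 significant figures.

Wien's law: T_p/T_s = λ_s/λ_p = 305/1320 = 0.2311.
L_p/L_s = (R_p/R_s)²(T_p/T_s)⁴ = (0.310)²(0.2311)⁴ = 2.739×10^-4.
F_p/F_s = (L_p/L_s)/(d_p/d_s)² = 2.739×10^-4/(2.00)² = 6.848×10^-5.

6.85×10^-5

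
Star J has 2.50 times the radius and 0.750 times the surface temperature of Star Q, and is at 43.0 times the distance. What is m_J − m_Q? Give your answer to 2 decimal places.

L_J/L_Q = (2.50)²(0.750)⁴ = 1.978.
F_J/F_Q = (L_J/L_Q)/(d_J/d_Q)² = 1.978/1849 = 0.001070.
m_J − m_Q = −2.5 log₁₀(0.001070) = 7.43.

7.43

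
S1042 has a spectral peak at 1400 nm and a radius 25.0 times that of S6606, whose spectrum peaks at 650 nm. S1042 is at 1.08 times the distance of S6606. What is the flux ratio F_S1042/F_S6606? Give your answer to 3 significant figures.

24.9

Wien's law: T_S1042/T_S6606 = λ_S6606/λ_S1042 = 650/1400 = 0.4643.
L_S1042/L_S6606 = (R_S1042/R_S6606)²(T_S1042/T_S6606)⁴ = (25.0)²(0.4643)⁴ = 29.04.
F_S1042/F_S6606 = (L_S1042/L_S6606)/(d_S1042/d_S6606)² = 29.04/(1.08)² = 24.90.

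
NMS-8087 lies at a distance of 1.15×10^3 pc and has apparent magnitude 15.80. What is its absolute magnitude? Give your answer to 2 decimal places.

5.50

M = m − 5 log₁₀(d/10 pc) = 15.80 − 5 log₁₀(1.15×10^3/10)
  = 15.80 − 5 × 2.061 = 15.80 − 10.30 = 5.50.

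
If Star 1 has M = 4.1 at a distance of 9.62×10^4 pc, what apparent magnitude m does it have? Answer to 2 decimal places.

m = M + 5 log₁₀(d/10 pc) = 4.1 + 5 log₁₀(9.62×10^4/10)
  = 4.1 + 5 × 3.983 = 4.1 + 19.92 = 24.02.

24.02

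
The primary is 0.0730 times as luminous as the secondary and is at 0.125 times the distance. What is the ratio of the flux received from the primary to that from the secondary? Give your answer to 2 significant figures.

F = L/(4πd²), so F_p/F_s = (L_p/L_s) / (d_p/d_s)²
= 0.0730 / (0.125)² = 0.0730 / 0.01562 = 4.672.

4.7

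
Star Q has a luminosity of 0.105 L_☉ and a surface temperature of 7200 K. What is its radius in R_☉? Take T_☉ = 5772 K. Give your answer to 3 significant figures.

R/R_☉ = √(L/L_☉) / (T/T_☉)² = √(0.105) / (1.247)²
       = 0.3240 / 1.556 = 0.2082.

0.208 R_☉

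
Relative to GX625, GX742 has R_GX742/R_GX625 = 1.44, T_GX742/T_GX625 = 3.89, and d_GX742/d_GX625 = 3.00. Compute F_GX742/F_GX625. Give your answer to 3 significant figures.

L_GX742/L_GX625 = (R_GX742/R_GX625)²(T_GX742/T_GX625)⁴ = (1.44)² × (3.89)⁴ = 474.8.
F_GX742/F_GX625 = (L_GX742/L_GX625)/(d_GX742/d_GX625)² = 474.8 / (3.00)² = 52.76.

52.8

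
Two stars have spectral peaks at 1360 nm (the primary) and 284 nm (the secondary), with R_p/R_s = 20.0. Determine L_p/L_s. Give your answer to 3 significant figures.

0.761

Wien's law gives T ∝ 1/λ_max, so T_p/T_s = λ_s/λ_p = 284/1360 = 0.2088.
Then L ∝ R²T⁴ gives L_p/L_s = (20.0)² × (0.2088)⁴ = 400.0 × 0.001902 = 0.7606.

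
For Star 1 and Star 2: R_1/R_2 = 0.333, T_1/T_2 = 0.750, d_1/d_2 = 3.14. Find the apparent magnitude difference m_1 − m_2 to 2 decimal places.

L_1/L_2 = (0.333)²(0.750)⁴ = 0.03509.
F_1/F_2 = (L_1/L_2)/(d_1/d_2)² = 0.03509/9.860 = 0.003559.
m_1 − m_2 = −2.5 log₁₀(0.003559) = 6.12.

6.12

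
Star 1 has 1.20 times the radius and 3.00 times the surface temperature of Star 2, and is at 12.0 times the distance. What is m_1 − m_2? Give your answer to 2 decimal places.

0.23

L_1/L_2 = (1.20)²(3.00)⁴ = 116.6.
F_1/F_2 = (L_1/L_2)/(d_1/d_2)² = 116.6/144.0 = 0.8100.
m_1 − m_2 = −2.5 log₁₀(0.8100) = 0.23.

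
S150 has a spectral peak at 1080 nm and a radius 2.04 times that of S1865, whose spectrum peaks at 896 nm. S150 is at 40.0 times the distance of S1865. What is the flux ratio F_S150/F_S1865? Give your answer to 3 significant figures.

Wien's law: T_S150/T_S1865 = λ_S1865/λ_S150 = 896/1080 = 0.8296.
L_S150/L_S1865 = (R_S150/R_S1865)²(T_S150/T_S1865)⁴ = (2.04)²(0.8296)⁴ = 1.972.
F_S150/F_S1865 = (L_S150/L_S1865)/(d_S150/d_S1865)² = 1.972/(40.0)² = 0.001232.

0.00123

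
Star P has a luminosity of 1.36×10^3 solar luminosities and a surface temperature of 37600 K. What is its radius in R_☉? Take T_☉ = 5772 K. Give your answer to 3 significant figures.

0.869 R_☉

R/R_☉ = √(L/L_☉) / (T/T_☉)² = √(1.36×10^3) / (6.514)²
       = 36.88 / 42.43 = 0.8691.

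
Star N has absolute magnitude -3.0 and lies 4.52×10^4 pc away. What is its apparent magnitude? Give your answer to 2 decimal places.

15.28

m = M + 5 log₁₀(d/10 pc) = -3.0 + 5 log₁₀(4.52×10^4/10)
  = -3.0 + 5 × 3.655 = -3.0 + 18.28 = 15.28.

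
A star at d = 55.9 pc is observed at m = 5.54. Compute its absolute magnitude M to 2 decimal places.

M = m − 5 log₁₀(d/10 pc) = 5.54 − 5 log₁₀(55.9/10)
  = 5.54 − 5 × 0.747 = 5.54 − 3.74 = 1.80.

1.80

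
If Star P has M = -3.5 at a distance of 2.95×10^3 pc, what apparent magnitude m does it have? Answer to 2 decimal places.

m = M + 5 log₁₀(d/10 pc) = -3.5 + 5 log₁₀(2.95×10^3/10)
  = -3.5 + 5 × 2.470 = -3.5 + 12.35 = 8.85.

8.85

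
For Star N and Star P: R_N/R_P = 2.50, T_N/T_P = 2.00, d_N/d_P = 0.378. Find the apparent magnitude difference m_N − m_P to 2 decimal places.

L_N/L_P = (2.50)²(2.00)⁴ = 100.0.
F_N/F_P = (L_N/L_P)/(d_N/d_P)² = 100.0/0.1429 = 699.9.
m_N − m_P = −2.5 log₁₀(699.9) = -7.11.

-7.11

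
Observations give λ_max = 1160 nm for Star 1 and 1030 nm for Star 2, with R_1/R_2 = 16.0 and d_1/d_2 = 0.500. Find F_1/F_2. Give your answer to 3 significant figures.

Wien's law: T_1/T_2 = λ_2/λ_1 = 1030/1160 = 0.8879.
L_1/L_2 = (R_1/R_2)²(T_1/T_2)⁴ = (16.0)²(0.8879)⁴ = 159.1.
F_1/F_2 = (L_1/L_2)/(d_1/d_2)² = 159.1/(0.500)² = 636.5.

637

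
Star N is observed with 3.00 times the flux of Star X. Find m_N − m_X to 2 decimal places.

m_N − m_X = −2.5 log₁₀(F_N/F_X) = −2.5 log₁₀(3.00) = −2.5 × (0.477) = -1.193.

-1.19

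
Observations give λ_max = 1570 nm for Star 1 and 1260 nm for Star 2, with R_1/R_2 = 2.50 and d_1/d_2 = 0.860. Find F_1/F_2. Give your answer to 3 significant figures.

3.51

Wien's law: T_1/T_2 = λ_2/λ_1 = 1260/1570 = 0.8025.
L_1/L_2 = (R_1/R_2)²(T_1/T_2)⁴ = (2.50)²(0.8025)⁴ = 2.593.
F_1/F_2 = (L_1/L_2)/(d_1/d_2)² = 2.593/(0.860)² = 3.506.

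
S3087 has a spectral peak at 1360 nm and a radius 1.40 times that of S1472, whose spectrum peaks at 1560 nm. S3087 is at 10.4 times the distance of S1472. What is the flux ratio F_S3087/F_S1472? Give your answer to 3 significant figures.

Wien's law: T_S3087/T_S1472 = λ_S1472/λ_S3087 = 1560/1360 = 1.147.
L_S3087/L_S1472 = (R_S3087/R_S1472)²(T_S3087/T_S1472)⁴ = (1.40)²(1.147)⁴ = 3.393.
F_S3087/F_S1472 = (L_S3087/L_S1472)/(d_S3087/d_S1472)² = 3.393/(10.4)² = 0.03137.

0.0314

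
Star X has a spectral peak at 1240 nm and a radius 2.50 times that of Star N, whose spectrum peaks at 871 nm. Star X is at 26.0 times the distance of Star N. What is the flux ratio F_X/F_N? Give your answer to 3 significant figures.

0.00225

Wien's law: T_X/T_N = λ_N/λ_X = 871/1240 = 0.7024.
L_X/L_N = (R_X/R_N)²(T_X/T_N)⁴ = (2.50)²(0.7024)⁴ = 1.521.
F_X/F_N = (L_X/L_N)/(d_X/d_N)² = 1.521/(26.0)² = 0.002251.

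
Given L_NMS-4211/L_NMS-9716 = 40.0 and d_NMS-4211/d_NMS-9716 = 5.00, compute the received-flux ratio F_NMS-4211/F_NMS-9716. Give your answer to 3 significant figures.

F = L/(4πd²), so F_NMS-4211/F_NMS-9716 = (L_NMS-4211/L_NMS-9716) / (d_NMS-4211/d_NMS-9716)²
= 40.0 / (5.00)² = 40.0 / 25.00 = 1.600.

1.60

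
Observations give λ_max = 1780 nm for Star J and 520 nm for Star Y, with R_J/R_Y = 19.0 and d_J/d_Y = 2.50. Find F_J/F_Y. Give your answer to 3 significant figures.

0.421

Wien's law: T_J/T_Y = λ_Y/λ_J = 520/1780 = 0.2921.
L_J/L_Y = (R_J/R_Y)²(T_J/T_Y)⁴ = (19.0)²(0.2921)⁴ = 2.629.
F_J/F_Y = (L_J/L_Y)/(d_J/d_Y)² = 2.629/(2.50)² = 0.4207.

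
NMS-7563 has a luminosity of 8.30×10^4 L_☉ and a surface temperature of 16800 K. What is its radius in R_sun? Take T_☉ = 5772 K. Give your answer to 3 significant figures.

34.0 R_sun

R/R_☉ = √(L/L_☉) / (T/T_☉)² = √(8.30×10^4) / (2.911)²
       = 288.1 / 8.472 = 34.01.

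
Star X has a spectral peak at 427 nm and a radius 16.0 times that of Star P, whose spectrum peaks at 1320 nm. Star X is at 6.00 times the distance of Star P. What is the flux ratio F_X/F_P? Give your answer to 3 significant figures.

649

Wien's law: T_X/T_P = λ_P/λ_X = 1320/427 = 3.091.
L_X/L_P = (R_X/R_P)²(T_X/T_P)⁴ = (16.0)²(3.091)⁴ = 2.338×10^4.
F_X/F_P = (L_X/L_P)/(d_X/d_P)² = 2.338×10^4/(6.00)² = 649.4.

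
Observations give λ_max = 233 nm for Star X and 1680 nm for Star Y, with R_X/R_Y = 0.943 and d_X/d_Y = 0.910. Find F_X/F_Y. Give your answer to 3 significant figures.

Wien's law: T_X/T_Y = λ_Y/λ_X = 1680/233 = 7.210.
L_X/L_Y = (R_X/R_Y)²(T_X/T_Y)⁴ = (0.943)²(7.210)⁴ = 2403.
F_X/F_Y = (L_X/L_Y)/(d_X/d_Y)² = 2403/(0.910)² = 2902.

2.90×10^3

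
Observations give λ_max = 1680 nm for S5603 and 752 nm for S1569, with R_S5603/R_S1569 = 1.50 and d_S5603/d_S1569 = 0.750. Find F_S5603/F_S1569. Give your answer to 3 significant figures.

0.161

Wien's law: T_S5603/T_S1569 = λ_S1569/λ_S5603 = 752/1680 = 0.4476.
L_S5603/L_S1569 = (R_S5603/R_S1569)²(T_S5603/T_S1569)⁴ = (1.50)²(0.4476)⁴ = 0.09033.
F_S5603/F_S1569 = (L_S5603/L_S1569)/(d_S5603/d_S1569)² = 0.09033/(0.750)² = 0.1606.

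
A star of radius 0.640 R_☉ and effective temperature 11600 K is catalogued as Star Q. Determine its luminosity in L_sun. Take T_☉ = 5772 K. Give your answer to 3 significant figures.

6.68 L_sun

L/L_☉ = (R/R_☉)² (T/T_☉)⁴ = (0.640)² × (11600/5772)⁴
       = 0.4096 × (2.010)⁴ = 0.4096 × 16.31 = 6.682.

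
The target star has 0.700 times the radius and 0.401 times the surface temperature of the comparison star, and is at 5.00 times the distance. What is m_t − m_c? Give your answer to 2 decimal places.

8.24

L_t/L_c = (0.700)²(0.401)⁴ = 0.01267.
F_t/F_c = (L_t/L_c)/(d_t/d_c)² = 0.01267/25.00 = 5.068×10^-4.
m_t − m_c = −2.5 log₁₀(5.068×10^-4) = 8.24.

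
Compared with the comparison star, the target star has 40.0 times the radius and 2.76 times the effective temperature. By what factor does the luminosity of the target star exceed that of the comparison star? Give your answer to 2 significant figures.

From the Stefan–Boltzmann law, L ∝ R²T⁴, so
L_t/L_c = (R_t/R_c)² (T_t/T_c)⁴ = (40.0)² × (2.76)⁴ = 1600 × 58.03 = 9.284×10^4.

9.3×10^4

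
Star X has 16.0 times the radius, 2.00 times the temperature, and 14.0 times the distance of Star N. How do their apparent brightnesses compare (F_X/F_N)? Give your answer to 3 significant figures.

L_X/L_N = (R_X/R_N)²(T_X/T_N)⁴ = (16.0)² × (2.00)⁴ = 4096.
F_X/F_N = (L_X/L_N)/(d_X/d_N)² = 4096 / (14.0)² = 20.90.

20.9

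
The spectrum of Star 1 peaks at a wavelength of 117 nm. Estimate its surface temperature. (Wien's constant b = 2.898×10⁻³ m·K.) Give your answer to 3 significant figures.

2.48×10^4 K

T = b/λ_max = 2.898×10⁻³ / (117×10⁻⁹) = 2.477×10^4 K.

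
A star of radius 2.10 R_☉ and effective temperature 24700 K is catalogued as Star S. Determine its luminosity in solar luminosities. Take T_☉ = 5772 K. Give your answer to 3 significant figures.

L/L_☉ = (R/R_☉)² (T/T_☉)⁴ = (2.10)² × (24700/5772)⁴
       = 4.410 × (4.279)⁴ = 4.410 × 335.3 = 1479.

1.48×10^3 solar luminosities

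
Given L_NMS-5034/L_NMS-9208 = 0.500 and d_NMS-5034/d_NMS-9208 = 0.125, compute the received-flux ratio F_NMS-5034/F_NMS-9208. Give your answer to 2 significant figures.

32

F = L/(4πd²), so F_NMS-5034/F_NMS-9208 = (L_NMS-5034/L_NMS-9208) / (d_NMS-5034/d_NMS-9208)²
= 0.500 / (0.125)² = 0.500 / 0.01562 = 32.00.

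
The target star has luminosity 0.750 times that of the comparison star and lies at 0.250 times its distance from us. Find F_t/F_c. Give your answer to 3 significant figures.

12.0

F = L/(4πd²), so F_t/F_c = (L_t/L_c) / (d_t/d_c)²
= 0.750 / (0.250)² = 0.750 / 0.06250 = 12.00.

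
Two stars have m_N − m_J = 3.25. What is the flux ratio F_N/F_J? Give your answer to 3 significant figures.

F_N/F_J = 10^(−(m_N − m_J)/2.5) = 10^(-3.25/2.5) = 10^-1.300 = 0.05012.

0.0501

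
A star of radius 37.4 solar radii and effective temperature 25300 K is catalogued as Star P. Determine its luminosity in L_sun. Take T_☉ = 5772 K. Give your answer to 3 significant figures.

L/L_☉ = (R/R_☉)² (T/T_☉)⁴ = (37.4)² × (25300/5772)⁴
       = 1399 × (4.383)⁴ = 1399 × 369.1 = 5.163×10^5.

5.16×10^5 L_sun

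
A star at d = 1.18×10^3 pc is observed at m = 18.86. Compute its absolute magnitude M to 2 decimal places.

M = m − 5 log₁₀(d/10 pc) = 18.86 − 5 log₁₀(1.18×10^3/10)
  = 18.86 − 5 × 2.072 = 18.86 − 10.36 = 8.50.

8.50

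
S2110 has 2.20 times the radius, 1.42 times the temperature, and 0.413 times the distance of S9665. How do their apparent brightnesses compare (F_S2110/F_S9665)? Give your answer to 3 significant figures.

115

L_S2110/L_S9665 = (R_S2110/R_S9665)²(T_S2110/T_S9665)⁴ = (2.20)² × (1.42)⁴ = 19.68.
F_S2110/F_S9665 = (L_S2110/L_S9665)/(d_S2110/d_S9665)² = 19.68 / (0.413)² = 115.4.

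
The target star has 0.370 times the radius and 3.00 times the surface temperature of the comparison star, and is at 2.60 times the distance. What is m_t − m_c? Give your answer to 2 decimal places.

L_t/L_c = (0.370)²(3.00)⁴ = 11.09.
F_t/F_c = (L_t/L_c)/(d_t/d_c)² = 11.09/6.760 = 1.640.
m_t − m_c = −2.5 log₁₀(1.640) = -0.54.

-0.54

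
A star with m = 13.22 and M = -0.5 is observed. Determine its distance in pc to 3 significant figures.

5.55×10^3 pc

m − M = 5 log₁₀(d/10 pc)
13.22 − (-0.5) = 13.72 = 5 log₁₀(d/10)
d = 10 × 10^(13.72/5) = 10 × 10^2.744 = 5546 pc.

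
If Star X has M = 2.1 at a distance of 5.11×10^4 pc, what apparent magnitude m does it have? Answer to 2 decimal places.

20.64

m = M + 5 log₁₀(d/10 pc) = 2.1 + 5 log₁₀(5.11×10^4/10)
  = 2.1 + 5 × 3.708 = 2.1 + 18.54 = 20.64.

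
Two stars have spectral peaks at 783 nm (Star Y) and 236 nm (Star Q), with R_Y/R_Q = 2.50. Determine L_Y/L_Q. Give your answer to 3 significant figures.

Wien's law gives T ∝ 1/λ_max, so T_Y/T_Q = λ_Q/λ_Y = 236/783 = 0.3014.
Then L ∝ R²T⁴ gives L_Y/L_Q = (2.50)² × (0.3014)⁴ = 6.250 × 0.008253 = 0.05158.

0.0516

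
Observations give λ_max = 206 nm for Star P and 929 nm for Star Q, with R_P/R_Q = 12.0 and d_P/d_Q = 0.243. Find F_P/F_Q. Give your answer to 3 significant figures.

1.01×10^6

Wien's law: T_P/T_Q = λ_Q/λ_P = 929/206 = 4.510.
L_P/L_Q = (R_P/R_Q)²(T_P/T_Q)⁴ = (12.0)²(4.510)⁴ = 5.956×10^4.
F_P/F_Q = (L_P/L_Q)/(d_P/d_Q)² = 5.956×10^4/(0.243)² = 1.009×10^6.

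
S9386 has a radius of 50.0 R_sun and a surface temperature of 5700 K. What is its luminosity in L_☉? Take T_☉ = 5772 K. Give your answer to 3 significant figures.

2.38×10^3 L_☉

L/L_☉ = (R/R_☉)² (T/T_☉)⁴ = (50.0)² × (5700/5772)⁴
       = 2500 × (0.9875)⁴ = 2500 × 0.9510 = 2378.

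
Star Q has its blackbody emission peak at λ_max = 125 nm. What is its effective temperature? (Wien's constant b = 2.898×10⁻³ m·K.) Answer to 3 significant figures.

2.32×10^4 K

T = b/λ_max = 2.898×10⁻³ / (125×10⁻⁹) = 2.318×10^4 K.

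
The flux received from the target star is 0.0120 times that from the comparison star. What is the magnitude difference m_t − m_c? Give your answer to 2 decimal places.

4.80

m_t − m_c = −2.5 log₁₀(F_t/F_c) = −2.5 log₁₀(0.0120) = −2.5 × (-1.921) = 4.802.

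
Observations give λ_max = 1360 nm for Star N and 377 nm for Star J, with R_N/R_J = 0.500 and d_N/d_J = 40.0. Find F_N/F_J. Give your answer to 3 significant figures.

Wien's law: T_N/T_J = λ_J/λ_N = 377/1360 = 0.2772.
L_N/L_J = (R_N/R_J)²(T_N/T_J)⁴ = (0.500)²(0.2772)⁴ = 0.001476.
F_N/F_J = (L_N/L_J)/(d_N/d_J)² = 0.001476/(40.0)² = 9.226×10^-7.

9.23×10^-7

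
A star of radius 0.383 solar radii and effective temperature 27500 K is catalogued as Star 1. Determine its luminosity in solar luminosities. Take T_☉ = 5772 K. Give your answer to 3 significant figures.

75.6 solar luminosities

L/L_☉ = (R/R_☉)² (T/T_☉)⁴ = (0.383)² × (27500/5772)⁴
       = 0.1467 × (4.764)⁴ = 0.1467 × 515.3 = 75.58.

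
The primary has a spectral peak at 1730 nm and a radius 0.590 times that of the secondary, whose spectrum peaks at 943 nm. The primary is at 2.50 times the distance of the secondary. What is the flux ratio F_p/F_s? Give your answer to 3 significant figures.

Wien's law: T_p/T_s = λ_s/λ_p = 943/1730 = 0.5451.
L_p/L_s = (R_p/R_s)²(T_p/T_s)⁴ = (0.590)²(0.5451)⁴ = 0.03073.
F_p/F_s = (L_p/L_s)/(d_p/d_s)² = 0.03073/(2.50)² = 0.004917.

0.00492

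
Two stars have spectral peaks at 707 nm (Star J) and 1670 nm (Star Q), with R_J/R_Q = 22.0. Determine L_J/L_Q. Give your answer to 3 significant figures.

1.51×10^4

Wien's law gives T ∝ 1/λ_max, so T_J/T_Q = λ_Q/λ_J = 1670/707 = 2.362.
Then L ∝ R²T⁴ gives L_J/L_Q = (22.0)² × (2.362)⁴ = 484.0 × 31.13 = 1.507×10^4.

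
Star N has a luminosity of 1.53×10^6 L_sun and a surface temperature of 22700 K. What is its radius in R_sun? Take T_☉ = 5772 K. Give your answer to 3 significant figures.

80.0 R_sun

R/R_☉ = √(L/L_☉) / (T/T_☉)² = √(1.53×10^6) / (3.933)²
       = 1237 / 15.47 = 79.97.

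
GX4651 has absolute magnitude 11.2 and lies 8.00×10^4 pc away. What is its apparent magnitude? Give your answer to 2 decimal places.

30.72

m = M + 5 log₁₀(d/10 pc) = 11.2 + 5 log₁₀(8.00×10^4/10)
  = 11.2 + 5 × 3.903 = 11.2 + 19.52 = 30.72.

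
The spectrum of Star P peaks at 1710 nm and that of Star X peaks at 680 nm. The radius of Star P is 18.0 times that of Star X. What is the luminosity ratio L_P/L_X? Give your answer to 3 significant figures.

Wien's law gives T ∝ 1/λ_max, so T_P/T_X = λ_X/λ_P = 680/1710 = 0.3977.
Then L ∝ R²T⁴ gives L_P/L_X = (18.0)² × (0.3977)⁴ = 324.0 × 0.02501 = 8.102.

8.10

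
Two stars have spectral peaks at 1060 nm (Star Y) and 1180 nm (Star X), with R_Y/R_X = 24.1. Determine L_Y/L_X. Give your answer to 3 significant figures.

Wien's law gives T ∝ 1/λ_max, so T_Y/T_X = λ_X/λ_Y = 1180/1060 = 1.113.
Then L ∝ R²T⁴ gives L_Y/L_X = (24.1)² × (1.113)⁴ = 580.8 × 1.536 = 891.9.

892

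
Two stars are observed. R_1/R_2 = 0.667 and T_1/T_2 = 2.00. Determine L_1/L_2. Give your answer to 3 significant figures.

7.12

From the Stefan–Boltzmann law, L ∝ R²T⁴, so
L_1/L_2 = (R_1/R_2)² (T_1/T_2)⁴ = (0.667)² × (2.00)⁴ = 0.4449 × 16.00 = 7.118.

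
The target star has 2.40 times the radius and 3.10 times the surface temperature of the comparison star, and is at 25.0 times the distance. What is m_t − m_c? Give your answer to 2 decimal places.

L_t/L_c = (2.40)²(3.10)⁴ = 531.9.
F_t/F_c = (L_t/L_c)/(d_t/d_c)² = 531.9/625.0 = 0.8511.
m_t − m_c = −2.5 log₁₀(0.8511) = 0.18.

0.18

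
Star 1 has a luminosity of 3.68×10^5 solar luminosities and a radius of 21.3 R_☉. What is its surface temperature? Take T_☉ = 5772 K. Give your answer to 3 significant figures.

3.08×10^4 K

T/T_☉ = (L/L_☉)^(1/4) / (R/R_☉)^(1/2)
T = 5772 × (3.68×10^5)^(1/4) / √(21.3) = 5772 × 24.63 / 4.615 = 3.080×10^4 K.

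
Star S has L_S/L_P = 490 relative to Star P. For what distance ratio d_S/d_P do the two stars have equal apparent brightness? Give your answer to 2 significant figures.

Equal flux requires L_S/d_S² = L_P/d_P², so d_S/d_P = √(L_S/L_P)
= √(490) = 22.14.

22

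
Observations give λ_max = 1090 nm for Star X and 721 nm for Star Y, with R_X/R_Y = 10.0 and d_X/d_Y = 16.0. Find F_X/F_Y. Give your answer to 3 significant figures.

Wien's law: T_X/T_Y = λ_Y/λ_X = 721/1090 = 0.6615.
L_X/L_Y = (R_X/R_Y)²(T_X/T_Y)⁴ = (10.0)²(0.6615)⁴ = 19.14.
F_X/F_Y = (L_X/L_Y)/(d_X/d_Y)² = 19.14/(16.0)² = 0.07478.

0.0748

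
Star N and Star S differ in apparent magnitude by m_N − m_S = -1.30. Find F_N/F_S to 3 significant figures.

3.31

F_N/F_S = 10^(−(m_N − m_S)/2.5) = 10^(1.30/2.5) = 10^0.520 = 3.311.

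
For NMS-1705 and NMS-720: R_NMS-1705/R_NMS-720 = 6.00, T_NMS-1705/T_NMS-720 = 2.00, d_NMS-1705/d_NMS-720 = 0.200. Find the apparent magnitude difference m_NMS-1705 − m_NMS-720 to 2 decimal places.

L_NMS-1705/L_NMS-720 = (6.00)²(2.00)⁴ = 576.0.
F_NMS-1705/F_NMS-720 = (L_NMS-1705/L_NMS-720)/(d_NMS-1705/d_NMS-720)² = 576.0/0.04000 = 1.440×10^4.
m_NMS-1705 − m_NMS-720 = −2.5 log₁₀(1.440×10^4) = -10.40.

-10.40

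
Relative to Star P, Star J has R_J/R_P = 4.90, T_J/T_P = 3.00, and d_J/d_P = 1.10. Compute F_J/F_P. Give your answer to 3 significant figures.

L_J/L_P = (R_J/R_P)²(T_J/T_P)⁴ = (4.90)² × (3.00)⁴ = 1945.
F_J/F_P = (L_J/L_P)/(d_J/d_P)² = 1945 / (1.10)² = 1607.

1.61×10^3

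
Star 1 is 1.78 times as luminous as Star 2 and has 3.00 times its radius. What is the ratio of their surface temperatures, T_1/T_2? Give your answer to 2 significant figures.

0.67

L ∝ R²T⁴ gives T ∝ (L/R²)^(1/4), so
T_1/T_2 = (1.78 / 3.00²)^(1/4) = (0.1978)^(1/4) = 0.6669.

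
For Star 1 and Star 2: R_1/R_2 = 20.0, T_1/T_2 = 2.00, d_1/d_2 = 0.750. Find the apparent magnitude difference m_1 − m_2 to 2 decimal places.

-10.14

L_1/L_2 = (20.0)²(2.00)⁴ = 6400.
F_1/F_2 = (L_1/L_2)/(d_1/d_2)² = 6400/0.5625 = 1.138×10^4.
m_1 − m_2 = −2.5 log₁₀(1.138×10^4) = -10.14.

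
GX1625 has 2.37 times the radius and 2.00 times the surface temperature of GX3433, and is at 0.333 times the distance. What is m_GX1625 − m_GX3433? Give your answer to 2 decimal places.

L_GX1625/L_GX3433 = (2.37)²(2.00)⁴ = 89.87.
F_GX1625/F_GX3433 = (L_GX1625/L_GX3433)/(d_GX1625/d_GX3433)² = 89.87/0.1109 = 810.5.
m_GX1625 − m_GX3433 = −2.5 log₁₀(810.5) = -7.27.

-7.27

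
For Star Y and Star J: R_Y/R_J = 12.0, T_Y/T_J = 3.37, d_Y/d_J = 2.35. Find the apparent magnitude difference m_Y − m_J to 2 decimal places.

L_Y/L_J = (12.0)²(3.37)⁴ = 1.857×10^4.
F_Y/F_J = (L_Y/L_J)/(d_Y/d_J)² = 1.857×10^4/5.523 = 3363.
m_Y − m_J = −2.5 log₁₀(3363) = -8.82.

-8.82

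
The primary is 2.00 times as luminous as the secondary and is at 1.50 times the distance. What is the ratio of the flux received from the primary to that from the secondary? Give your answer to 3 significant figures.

F = L/(4πd²), so F_p/F_s = (L_p/L_s) / (d_p/d_s)²
= 2.00 / (1.50)² = 2.00 / 2.250 = 0.8889.

0.889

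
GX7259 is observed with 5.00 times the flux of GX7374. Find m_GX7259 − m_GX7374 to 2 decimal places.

m_GX7259 − m_GX7374 = −2.5 log₁₀(F_GX7259/F_GX7374) = −2.5 log₁₀(5.00) = −2.5 × (0.699) = -1.747.

-1.75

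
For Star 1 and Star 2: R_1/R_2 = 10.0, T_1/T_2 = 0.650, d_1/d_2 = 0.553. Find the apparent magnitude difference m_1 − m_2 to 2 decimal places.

L_1/L_2 = (10.0)²(0.650)⁴ = 17.85.
F_1/F_2 = (L_1/L_2)/(d_1/d_2)² = 17.85/0.3058 = 58.37.
m_1 − m_2 = −2.5 log₁₀(58.37) = -4.42.

-4.42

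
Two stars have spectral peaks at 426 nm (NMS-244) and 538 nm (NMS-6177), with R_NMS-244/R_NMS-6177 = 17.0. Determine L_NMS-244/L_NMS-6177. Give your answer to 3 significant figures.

Wien's law gives T ∝ 1/λ_max, so T_NMS-244/T_NMS-6177 = λ_NMS-6177/λ_NMS-244 = 538/426 = 1.263.
Then L ∝ R²T⁴ gives L_NMS-244/L_NMS-6177 = (17.0)² × (1.263)⁴ = 289.0 × 2.544 = 735.2.

735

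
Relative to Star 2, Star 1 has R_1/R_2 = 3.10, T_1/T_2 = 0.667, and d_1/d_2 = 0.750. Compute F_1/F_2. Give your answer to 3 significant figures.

L_1/L_2 = (R_1/R_2)²(T_1/T_2)⁴ = (3.10)² × (0.667)⁴ = 1.902.
F_1/F_2 = (L_1/L_2)/(d_1/d_2)² = 1.902 / (0.750)² = 3.381.

3.38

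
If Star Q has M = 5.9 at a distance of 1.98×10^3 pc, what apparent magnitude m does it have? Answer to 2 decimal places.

m = M + 5 log₁₀(d/10 pc) = 5.9 + 5 log₁₀(1.98×10^3/10)
  = 5.9 + 5 × 2.297 = 5.9 + 11.48 = 17.38.

17.38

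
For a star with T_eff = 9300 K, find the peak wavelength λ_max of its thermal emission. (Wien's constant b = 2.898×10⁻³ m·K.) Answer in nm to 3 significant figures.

λ_max = b/T = 2.898×10⁻³ / 9300 = 3.12×10^-7 m = 311.6 nm.

312 nm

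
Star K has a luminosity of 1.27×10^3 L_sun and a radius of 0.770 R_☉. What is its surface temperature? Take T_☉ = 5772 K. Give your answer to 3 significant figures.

3.93×10^4 K

T/T_☉ = (L/L_☉)^(1/4) / (R/R_☉)^(1/2)
T = 5772 × (1.27×10^3)^(1/4) / √(0.770) = 5772 × 5.970 / 0.8775 = 3.927×10^4 K.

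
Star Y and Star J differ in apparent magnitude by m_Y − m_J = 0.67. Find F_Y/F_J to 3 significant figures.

0.540

F_Y/F_J = 10^(−(m_Y − m_J)/2.5) = 10^(-0.67/2.5) = 10^-0.268 = 0.5395.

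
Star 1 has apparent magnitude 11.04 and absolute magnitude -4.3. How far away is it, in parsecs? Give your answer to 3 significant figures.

m − M = 5 log₁₀(d/10 pc)
11.04 − (-4.3) = 15.34 = 5 log₁₀(d/10)
d = 10 × 10^(15.34/5) = 10 × 10^3.068 = 1.169×10^4 pc.

1.17×10^4 pc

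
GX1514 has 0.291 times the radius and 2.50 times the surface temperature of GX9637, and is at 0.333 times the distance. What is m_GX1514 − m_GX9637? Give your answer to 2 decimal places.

L_GX1514/L_GX9637 = (0.291)²(2.50)⁴ = 3.308.
F_GX1514/F_GX9637 = (L_GX1514/L_GX9637)/(d_GX1514/d_GX9637)² = 3.308/0.1109 = 29.83.
m_GX1514 − m_GX9637 = −2.5 log₁₀(29.83) = -3.69.

-3.69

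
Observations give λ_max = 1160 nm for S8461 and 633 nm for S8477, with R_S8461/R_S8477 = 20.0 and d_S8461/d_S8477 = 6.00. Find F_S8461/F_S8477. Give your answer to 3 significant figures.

Wien's law: T_S8461/T_S8477 = λ_S8477/λ_S8461 = 633/1160 = 0.5457.
L_S8461/L_S8477 = (R_S8461/R_S8477)²(T_S8461/T_S8477)⁴ = (20.0)²(0.5457)⁴ = 35.47.
F_S8461/F_S8477 = (L_S8461/L_S8477)/(d_S8461/d_S8477)² = 35.47/(6.00)² = 0.9852.

0.985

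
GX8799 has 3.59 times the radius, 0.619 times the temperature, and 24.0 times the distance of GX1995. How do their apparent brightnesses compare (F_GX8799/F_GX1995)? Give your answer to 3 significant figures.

0.00328

L_GX8799/L_GX1995 = (R_GX8799/R_GX1995)²(T_GX8799/T_GX1995)⁴ = (3.59)² × (0.619)⁴ = 1.892.
F_GX8799/F_GX1995 = (L_GX8799/L_GX1995)/(d_GX8799/d_GX1995)² = 1.892 / (24.0)² = 0.003285.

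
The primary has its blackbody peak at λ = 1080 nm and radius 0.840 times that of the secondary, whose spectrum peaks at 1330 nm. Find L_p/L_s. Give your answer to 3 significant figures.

Wien's law gives T ∝ 1/λ_max, so T_p/T_s = λ_s/λ_p = 1330/1080 = 1.231.
Then L ∝ R²T⁴ gives L_p/L_s = (0.840)² × (1.231)⁴ = 0.7056 × 2.300 = 1.623.

1.62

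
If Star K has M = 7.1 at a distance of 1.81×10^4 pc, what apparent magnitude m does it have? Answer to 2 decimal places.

m = M + 5 log₁₀(d/10 pc) = 7.1 + 5 log₁₀(1.81×10^4/10)
  = 7.1 + 5 × 3.258 = 7.1 + 16.29 = 23.39.

23.39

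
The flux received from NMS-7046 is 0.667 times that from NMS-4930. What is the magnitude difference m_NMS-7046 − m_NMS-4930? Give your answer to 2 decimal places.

m_NMS-7046 − m_NMS-4930 = −2.5 log₁₀(F_NMS-7046/F_NMS-4930) = −2.5 log₁₀(0.667) = −2.5 × (-0.176) = 0.440.

0.44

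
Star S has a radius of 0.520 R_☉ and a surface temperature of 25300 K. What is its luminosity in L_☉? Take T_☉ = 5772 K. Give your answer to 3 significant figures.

L/L_☉ = (R/R_☉)² (T/T_☉)⁴ = (0.520)² × (25300/5772)⁴
       = 0.2704 × (4.383)⁴ = 0.2704 × 369.1 = 99.81.

99.8 L_☉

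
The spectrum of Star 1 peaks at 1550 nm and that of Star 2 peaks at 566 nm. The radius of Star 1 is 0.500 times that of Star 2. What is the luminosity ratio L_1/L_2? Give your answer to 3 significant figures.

Wien's law gives T ∝ 1/λ_max, so T_1/T_2 = λ_2/λ_1 = 566/1550 = 0.3652.
Then L ∝ R²T⁴ gives L_1/L_2 = (0.500)² × (0.3652)⁴ = 0.2500 × 0.01778 = 0.004445.

0.00445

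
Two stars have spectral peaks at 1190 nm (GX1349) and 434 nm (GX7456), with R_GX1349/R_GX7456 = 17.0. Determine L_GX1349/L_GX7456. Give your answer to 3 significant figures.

Wien's law gives T ∝ 1/λ_max, so T_GX1349/T_GX7456 = λ_GX7456/λ_GX1349 = 434/1190 = 0.3647.
Then L ∝ R²T⁴ gives L_GX1349/L_GX7456 = (17.0)² × (0.3647)⁴ = 289.0 × 0.01769 = 5.113.

5.11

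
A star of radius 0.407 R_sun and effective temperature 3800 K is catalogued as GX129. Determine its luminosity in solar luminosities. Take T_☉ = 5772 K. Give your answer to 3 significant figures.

0.0311 solar luminosities

L/L_☉ = (R/R_☉)² (T/T_☉)⁴ = (0.407)² × (3800/5772)⁴
       = 0.1656 × (0.6584)⁴ = 0.1656 × 0.1879 = 0.03112.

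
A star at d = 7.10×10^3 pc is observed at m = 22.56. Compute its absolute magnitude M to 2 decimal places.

M = m − 5 log₁₀(d/10 pc) = 22.56 − 5 log₁₀(7.10×10^3/10)
  = 22.56 − 5 × 2.851 = 22.56 − 14.26 = 8.30.

8.30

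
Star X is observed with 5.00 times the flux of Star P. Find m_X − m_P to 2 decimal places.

m_X − m_P = −2.5 log₁₀(F_X/F_P) = −2.5 log₁₀(5.00) = −2.5 × (0.699) = -1.747.

-1.75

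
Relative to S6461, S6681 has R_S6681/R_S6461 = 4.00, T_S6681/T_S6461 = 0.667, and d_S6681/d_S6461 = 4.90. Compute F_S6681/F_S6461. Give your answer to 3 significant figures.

L_S6681/L_S6461 = (R_S6681/R_S6461)²(T_S6681/T_S6461)⁴ = (4.00)² × (0.667)⁴ = 3.167.
F_S6681/F_S6461 = (L_S6681/L_S6461)/(d_S6681/d_S6461)² = 3.167 / (4.90)² = 0.1319.

0.132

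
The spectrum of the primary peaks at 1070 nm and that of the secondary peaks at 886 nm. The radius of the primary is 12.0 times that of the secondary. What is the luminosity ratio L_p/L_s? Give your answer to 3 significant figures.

Wien's law gives T ∝ 1/λ_max, so T_p/T_s = λ_s/λ_p = 886/1070 = 0.8280.
Then L ∝ R²T⁴ gives L_p/L_s = (12.0)² × (0.8280)⁴ = 144.0 × 0.4701 = 67.70.

67.7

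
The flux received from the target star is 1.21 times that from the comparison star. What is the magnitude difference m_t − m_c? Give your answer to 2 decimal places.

m_t − m_c = −2.5 log₁₀(F_t/F_c) = −2.5 log₁₀(1.21) = −2.5 × (0.083) = -0.207.

-0.21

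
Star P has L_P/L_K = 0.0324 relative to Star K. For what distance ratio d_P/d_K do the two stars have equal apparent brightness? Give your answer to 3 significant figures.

Equal flux requires L_P/d_P² = L_K/d_K², so d_P/d_K = √(L_P/L_K)
= √(0.0324) = 0.1800.

0.180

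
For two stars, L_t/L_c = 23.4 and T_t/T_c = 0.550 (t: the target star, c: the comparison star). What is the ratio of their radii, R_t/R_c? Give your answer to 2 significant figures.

L ∝ R²T⁴ gives R ∝ √L / T², so
R_t/R_c = √(23.4) / (0.550)² = 4.837 / 0.3025 = 15.99.

16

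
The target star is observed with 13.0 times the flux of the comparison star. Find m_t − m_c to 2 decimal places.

m_t − m_c = −2.5 log₁₀(F_t/F_c) = −2.5 log₁₀(13.0) = −2.5 × (1.114) = -2.785.

-2.78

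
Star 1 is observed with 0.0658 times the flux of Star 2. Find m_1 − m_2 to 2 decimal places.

m_1 − m_2 = −2.5 log₁₀(F_1/F_2) = −2.5 log₁₀(0.0658) = −2.5 × (-1.182) = 2.954.

2.95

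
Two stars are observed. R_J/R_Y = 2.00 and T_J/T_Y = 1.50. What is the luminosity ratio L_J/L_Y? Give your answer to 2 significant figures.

From the Stefan–Boltzmann law, L ∝ R²T⁴, so
L_J/L_Y = (R_J/R_Y)² (T_J/T_Y)⁴ = (2.00)² × (1.50)⁴ = 4.000 × 5.062 = 20.25.

20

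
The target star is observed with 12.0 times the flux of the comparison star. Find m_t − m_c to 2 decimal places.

-2.70

m_t − m_c = −2.5 log₁₀(F_t/F_c) = −2.5 log₁₀(12.0) = −2.5 × (1.079) = -2.698.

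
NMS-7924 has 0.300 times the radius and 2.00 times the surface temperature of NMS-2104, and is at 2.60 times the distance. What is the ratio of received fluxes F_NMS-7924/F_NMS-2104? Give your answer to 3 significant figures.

0.213

L_NMS-7924/L_NMS-2104 = (R_NMS-7924/R_NMS-2104)²(T_NMS-7924/T_NMS-2104)⁴ = (0.300)² × (2.00)⁴ = 1.440.
F_NMS-7924/F_NMS-2104 = (L_NMS-7924/L_NMS-2104)/(d_NMS-7924/d_NMS-2104)² = 1.440 / (2.60)² = 0.2130.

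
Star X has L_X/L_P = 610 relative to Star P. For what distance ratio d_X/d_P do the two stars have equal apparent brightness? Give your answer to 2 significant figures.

Equal flux requires L_X/d_X² = L_P/d_P², so d_X/d_P = √(L_X/L_P)
= √(610) = 24.70.

25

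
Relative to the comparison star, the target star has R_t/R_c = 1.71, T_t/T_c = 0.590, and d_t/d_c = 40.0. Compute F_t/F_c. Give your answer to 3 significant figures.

L_t/L_c = (R_t/R_c)²(T_t/T_c)⁴ = (1.71)² × (0.590)⁴ = 0.3543.
F_t/F_c = (L_t/L_c)/(d_t/d_c)² = 0.3543 / (40.0)² = 2.215×10^-4.

2.21×10^-4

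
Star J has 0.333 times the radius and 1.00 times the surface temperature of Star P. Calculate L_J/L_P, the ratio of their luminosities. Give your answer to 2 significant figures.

From the Stefan–Boltzmann law, L ∝ R²T⁴, so
L_J/L_P = (R_J/R_P)² (T_J/T_P)⁴ = (0.333)² × (1.00)⁴ = 0.1109 × 1.000 = 0.1109.

0.11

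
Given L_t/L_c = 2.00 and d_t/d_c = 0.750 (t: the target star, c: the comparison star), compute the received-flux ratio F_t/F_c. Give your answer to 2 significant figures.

F = L/(4πd²), so F_t/F_c = (L_t/L_c) / (d_t/d_c)²
= 2.00 / (0.750)² = 2.00 / 0.5625 = 3.556.

3.6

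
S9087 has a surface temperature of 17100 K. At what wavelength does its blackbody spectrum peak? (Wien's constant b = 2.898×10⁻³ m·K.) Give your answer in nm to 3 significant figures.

λ_max = b/T = 2.898×10⁻³ / 17100 = 1.69×10^-7 m = 169.5 nm.

169 nm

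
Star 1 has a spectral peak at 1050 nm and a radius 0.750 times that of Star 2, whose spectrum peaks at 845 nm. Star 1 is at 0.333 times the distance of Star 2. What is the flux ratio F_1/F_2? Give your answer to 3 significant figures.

2.13

Wien's law: T_1/T_2 = λ_2/λ_1 = 845/1050 = 0.8048.
L_1/L_2 = (R_1/R_2)²(T_1/T_2)⁴ = (0.750)²(0.8048)⁴ = 0.2359.
F_1/F_2 = (L_1/L_2)/(d_1/d_2)² = 0.2359/(0.333)² = 2.128.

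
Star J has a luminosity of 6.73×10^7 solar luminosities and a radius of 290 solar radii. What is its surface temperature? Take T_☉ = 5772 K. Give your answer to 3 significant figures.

T/T_☉ = (L/L_☉)^(1/4) / (R/R_☉)^(1/2)
T = 5772 × (6.73×10^7)^(1/4) / √(290) = 5772 × 90.57 / 17.03 = 3.070×10^4 K.

3.07×10^4 K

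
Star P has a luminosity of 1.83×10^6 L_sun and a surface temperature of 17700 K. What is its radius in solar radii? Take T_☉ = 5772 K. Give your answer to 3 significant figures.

144 solar radii

R/R_☉ = √(L/L_☉) / (T/T_☉)² = √(1.83×10^6) / (3.067)²
       = 1353 / 9.404 = 143.9.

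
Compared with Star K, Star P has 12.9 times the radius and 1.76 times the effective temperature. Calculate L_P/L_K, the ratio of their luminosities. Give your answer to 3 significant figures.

From the Stefan–Boltzmann law, L ∝ R²T⁴, so
L_P/L_K = (R_P/R_K)² (T_P/T_K)⁴ = (12.9)² × (1.76)⁴ = 166.4 × 9.595 = 1597.

1.60×10^3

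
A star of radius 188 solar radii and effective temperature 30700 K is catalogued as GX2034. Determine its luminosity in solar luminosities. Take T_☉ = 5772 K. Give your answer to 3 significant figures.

L/L_☉ = (R/R_☉)² (T/T_☉)⁴ = (188)² × (30700/5772)⁴
       = 3.534×10^4 × (5.319)⁴ = 3.534×10^4 × 800.3 = 2.829×10^7.

2.83×10^7 solar luminosities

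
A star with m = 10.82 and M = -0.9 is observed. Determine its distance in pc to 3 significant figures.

m − M = 5 log₁₀(d/10 pc)
10.82 − (-0.9) = 11.72 = 5 log₁₀(d/10)
d = 10 × 10^(11.72/5) = 10 × 10^2.344 = 2208 pc.

2.21×10^3 pc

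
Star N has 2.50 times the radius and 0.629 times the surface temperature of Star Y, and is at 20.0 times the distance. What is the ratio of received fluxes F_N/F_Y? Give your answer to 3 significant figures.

0.00245

L_N/L_Y = (R_N/R_Y)²(T_N/T_Y)⁴ = (2.50)² × (0.629)⁴ = 0.9783.
F_N/F_Y = (L_N/L_Y)/(d_N/d_Y)² = 0.9783 / (20.0)² = 0.002446.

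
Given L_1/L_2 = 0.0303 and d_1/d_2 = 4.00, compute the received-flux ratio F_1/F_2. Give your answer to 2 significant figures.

0.0019

F = L/(4πd²), so F_1/F_2 = (L_1/L_2) / (d_1/d_2)²
= 0.0303 / (4.00)² = 0.0303 / 16.00 = 0.001894.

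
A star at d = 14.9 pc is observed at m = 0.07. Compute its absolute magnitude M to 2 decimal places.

-0.80

M = m − 5 log₁₀(d/10 pc) = 0.07 − 5 log₁₀(14.9/10)
  = 0.07 − 5 × 0.173 = 0.07 − 0.87 = -0.80.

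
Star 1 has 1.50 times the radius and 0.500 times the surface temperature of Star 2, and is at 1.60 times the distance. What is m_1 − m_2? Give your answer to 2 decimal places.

3.15

L_1/L_2 = (1.50)²(0.500)⁴ = 0.1406.
F_1/F_2 = (L_1/L_2)/(d_1/d_2)² = 0.1406/2.560 = 0.05493.
m_1 − m_2 = −2.5 log₁₀(0.05493) = 3.15.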